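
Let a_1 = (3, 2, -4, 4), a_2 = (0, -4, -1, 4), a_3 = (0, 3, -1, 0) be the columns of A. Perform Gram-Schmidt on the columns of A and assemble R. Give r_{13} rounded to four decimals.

r_{13} = 1.4907

e_1 = a_1/‖a_1‖ = (3, 2, -4, 4)/6.7082 = (0.4472, 0.2981, -0.5963, 0.5963).
r_{13} = e_1·a_3 = 1.4907.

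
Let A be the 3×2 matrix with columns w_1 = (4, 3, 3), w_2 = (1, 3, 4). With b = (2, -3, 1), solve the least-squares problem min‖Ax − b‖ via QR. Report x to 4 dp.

x = (0.4903, -0.5869)

w_1 = (4, 3, 3); ‖w_1‖ = 5.8310, so q_1 = (0.6860, 0.5145, 0.5145).
q_1·w_2 = 0.6860·1 + 0.5145·3 + 0.5145·4 = 4.2875.
u_2 = w_2 − 4.2875·q_1 = (-1.9412, 0.7941, 1.7941).
‖u_2‖ = 2.7600, so q_2 = (-0.7033, 0.2877, 0.6500).
Qᵀb = (0.3430, -1.6198).
Back-substitute: x_2 = -1.6198/2.7600 = -0.5869.
x_1 = (0.3430 − 4.2875·(-0.5869))/5.8310 = 0.4903.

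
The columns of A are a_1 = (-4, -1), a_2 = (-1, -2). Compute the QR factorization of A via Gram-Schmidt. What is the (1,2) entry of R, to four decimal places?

a_1 = (-4, -1); ‖a_1‖ = 4.1231, so e_1 = (-0.9701, -0.2425).
r_{12} = e_1·a_2 = 1.4552.

r_{12} = 1.4552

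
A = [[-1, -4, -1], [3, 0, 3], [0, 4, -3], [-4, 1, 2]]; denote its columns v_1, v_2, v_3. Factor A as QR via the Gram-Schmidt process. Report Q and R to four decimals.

Q = [[-0.1961, -0.6963, -0.3538], [0.5883, 0.0000, 0.5937], [0.0000, 0.6963, -0.4873], [-0.7845, 0.1741, 0.5337]], R = [[5.0990, 0.0000, 0.3922], [0.0000, 5.7446, -1.0445], [0.0000, 0.0000, 4.6643]]

v_1 = (-1, 3, 0, -4); ‖v_1‖ = 5.0990, so q_1 = (-0.1961, 0.5883, 0.0000, -0.7845).
q_1·v_2 = (-0.1961)·(-4) + 0.5883·0 + 0.0000·4 + (-0.7845)·1 = 0.0000.
u_2 = v_2 + 0.0000·q_1 = (-4.0000, 0.0000, 4.0000, 1.0000).
‖u_2‖ = 5.7446, so q_2 = (-0.6963, 0.0000, 0.6963, 0.1741).
q_1·v_3 = (-0.1961)·(-1) + 0.5883·3 + 0.0000·(-3) + (-0.7845)·2 = 0.3922; q_2·v_3 = (-0.6963)·(-1) + 0.0000·3 + 0.6963·(-3) + 0.1741·2 = -1.0445.
u_3 = v_3 − 0.3922·q_1 + 1.0445·q_2 = (-1.6503, 2.7692, -2.2727, 2.4895).
‖u_3‖ = 4.6643, so q_3 = (-0.3538, 0.5937, -0.4873, 0.5337).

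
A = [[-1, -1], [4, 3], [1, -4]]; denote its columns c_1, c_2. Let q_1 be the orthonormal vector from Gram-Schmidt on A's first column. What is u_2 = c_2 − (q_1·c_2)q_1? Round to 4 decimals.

u_2 = (-0.5000, 1.0000, -4.5000)

c_1 = (-1, 4, 1); ‖c_1‖ = 4.2426, so q_1 = (-0.2357, 0.9428, 0.2357).
q_1·c_2 = (-0.2357)·(-1) + 0.9428·3 + 0.2357·(-4) = 2.1213.
u_2 = c_2 − 2.1213·q_1 = (-0.5000, 1.0000, -4.5000).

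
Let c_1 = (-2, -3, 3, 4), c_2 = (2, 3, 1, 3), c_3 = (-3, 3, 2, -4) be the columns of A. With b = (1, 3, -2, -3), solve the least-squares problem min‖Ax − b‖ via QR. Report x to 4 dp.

x = (-0.7203, 0.1057, 0.1415)

e_1 = c_1/‖c_1‖ = (-2, -3, 3, 4)/6.1644 = (-0.3244, -0.4867, 0.4867, 0.6489).
r_{12} = e_1·c_2 = 0.3244.
u_2 = c_2 − 0.3244·e_1 = (2.1053, 3.1579, 0.8421, 2.7895).
‖u_2‖ = 4.7848, so e_2 = (0.4400, 0.6600, 0.1760, 0.5830).
r_{13} = e_1·c_3 = -2.1089; r_{23} = e_2·c_3 = -1.3200.
u_3 = c_3 + 2.1089·e_1 + 1.3200·e_2 = (-3.1034, 2.8448, 3.2586, -1.8621).
‖u_3‖ = 5.6401, so e_3 = (-0.5503, 0.5044, 0.5778, -0.3302).
Qᵀb = (-4.7044, 0.3190, 0.7979).
Back-substitute: x_3 = 0.7979/5.6401 = 0.1415.
x_2 = (0.3190 + 1.3200·0.1415)/4.7848 = 0.1057.
x_1 = (-4.7044 − 0.3244·0.1057 + 2.1089·0.1415)/6.1644 = -0.7203.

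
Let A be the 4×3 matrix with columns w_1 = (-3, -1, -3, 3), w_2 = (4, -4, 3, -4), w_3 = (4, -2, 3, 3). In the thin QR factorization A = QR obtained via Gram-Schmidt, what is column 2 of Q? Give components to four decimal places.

q_2 = (0.1719, -0.9698, -0.0206, -0.1719)

w_1 = (-3, -1, -3, 3); ‖w_1‖ = 5.2915, so q_1 = (-0.5669, -0.1890, -0.5669, 0.5669).
q_1·w_2 = (-0.5669)·4 + (-0.1890)·(-4) + (-0.5669)·3 + 0.5669·(-4) = -5.4805.
u_2 = w_2 + 5.4805·q_1 = (0.8929, -5.0357, -0.1071, -0.8929).
‖u_2‖ = 5.1927, so q_2 = (0.1719, -0.9698, -0.0206, -0.1719).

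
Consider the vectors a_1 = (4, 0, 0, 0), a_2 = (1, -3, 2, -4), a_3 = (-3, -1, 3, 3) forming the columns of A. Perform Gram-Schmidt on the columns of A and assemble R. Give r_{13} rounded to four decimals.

e_1 = a_1/‖a_1‖ = (4, 0, 0, 0)/4.0000 = (1.0000, 0.0000, 0.0000, 0.0000).
r_{13} = e_1·a_3 = -3.0000.

r_{13} = -3.0000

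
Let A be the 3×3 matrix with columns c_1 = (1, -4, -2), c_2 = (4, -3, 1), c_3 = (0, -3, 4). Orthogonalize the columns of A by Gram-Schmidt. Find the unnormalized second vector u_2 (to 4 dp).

c_1 = (1, -4, -2); ‖c_1‖ = 4.5826, so e_1 = (0.2182, -0.8729, -0.4364).
e_1·c_2 = 0.2182·4 + (-0.8729)·(-3) + (-0.4364)·1 = 3.0551.
u_2 = c_2 − 3.0551·e_1 = (3.3333, -0.3333, 2.3333).

u_2 = (3.3333, -0.3333, 2.3333)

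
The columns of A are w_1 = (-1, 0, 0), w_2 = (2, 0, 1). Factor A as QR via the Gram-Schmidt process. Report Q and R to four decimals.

q_1 = w_1/‖w_1‖ = (-1, 0, 0)/1.0000 = (-1.0000, 0.0000, 0.0000).
r_{12} = q_1·w_2 = -2.0000.
u_2 = w_2 + 2.0000·q_1 = (0.0000, 0.0000, 1.0000).
‖u_2‖ = 1.0000, so q_2 = (0.0000, 0.0000, 1.0000).

Q = [[-1.0000, 0.0000], [0.0000, 0.0000], [0.0000, 1.0000]], R = [[1.0000, -2.0000], [0.0000, 1.0000]]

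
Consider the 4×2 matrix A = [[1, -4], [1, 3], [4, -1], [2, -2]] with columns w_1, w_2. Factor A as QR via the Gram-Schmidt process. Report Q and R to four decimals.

Q = [[0.2132, -0.7000], [0.2132, 0.6645], [0.8528, 0.1240], [0.4264, -0.2304]], R = [[4.6904, -1.9188], [0.0000, 5.1301]]

q_1 = w_1/‖w_1‖ = (1, 1, 4, 2)/4.6904 = (0.2132, 0.2132, 0.8528, 0.4264).
r_{12} = q_1·w_2 = -1.9188.
u_2 = w_2 + 1.9188·q_1 = (-3.5909, 3.4091, 0.6364, -1.1818).
‖u_2‖ = 5.1301, so q_2 = (-0.7000, 0.6645, 0.1240, -0.2304).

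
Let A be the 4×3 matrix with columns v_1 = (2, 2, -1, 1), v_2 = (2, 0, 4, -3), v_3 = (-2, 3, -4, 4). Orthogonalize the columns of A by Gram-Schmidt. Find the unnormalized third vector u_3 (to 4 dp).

u_3 = (-1.3167, 1.6192, 0.8185, 0.2135)

v_1 = (2, 2, -1, 1); ‖v_1‖ = 3.1623, so e_1 = (0.6325, 0.6325, -0.3162, 0.3162).
e_1·v_2 = 0.6325·2 + 0.6325·0 + (-0.3162)·4 + 0.3162·(-3) = -0.9487.
u_2 = v_2 + 0.9487·e_1 = (2.6000, 0.6000, 3.7000, -2.7000).
‖u_2‖ = 5.3009, so e_2 = (0.4905, 0.1132, 0.6980, -0.5093).
e_1·v_3 = 0.6325·(-2) + 0.6325·3 + (-0.3162)·(-4) + 0.3162·4 = 3.1623; e_2·v_3 = 0.4905·(-2) + 0.1132·3 + 0.6980·(-4) + (-0.5093)·4 = -5.4707.
u_3 = v_3 − 3.1623·e_1 + 5.4707·e_2 = (-1.3167, 1.6192, 0.8185, 0.2135).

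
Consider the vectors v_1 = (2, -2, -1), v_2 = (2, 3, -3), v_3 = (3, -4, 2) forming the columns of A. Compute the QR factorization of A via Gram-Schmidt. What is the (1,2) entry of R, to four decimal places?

r_{12} = 0.3333

e_1 = v_1/‖v_1‖ = (2, -2, -1)/3.0000 = (0.6667, -0.6667, -0.3333).
r_{12} = e_1·v_2 = 0.3333.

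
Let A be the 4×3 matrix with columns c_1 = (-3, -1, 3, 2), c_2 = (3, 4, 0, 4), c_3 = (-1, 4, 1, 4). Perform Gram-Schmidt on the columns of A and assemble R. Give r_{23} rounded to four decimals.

r_{23} = 4.9344

c_1 = (-3, -1, 3, 2); ‖c_1‖ = 4.7958, so e_1 = (-0.6255, -0.2085, 0.6255, 0.4170).
e_1·c_2 = (-0.6255)·3 + (-0.2085)·4 + 0.6255·0 + 0.4170·4 = -1.0426.
u_2 = c_2 + 1.0426·e_1 = (2.3478, 3.7826, 0.6522, 4.4348).
‖u_2‖ = 6.3177, so e_2 = (0.3716, 0.5987, 0.1032, 0.7020).
r_{23} = e_2·c_3 = 4.9344.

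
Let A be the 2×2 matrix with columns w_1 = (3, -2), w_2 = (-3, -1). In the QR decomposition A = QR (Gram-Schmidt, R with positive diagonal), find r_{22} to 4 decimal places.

r_{22} = 2.4962

e_1 = w_1/‖w_1‖ = (3, -2)/3.6056 = (0.8321, -0.5547).
r_{12} = e_1·w_2 = -1.9415.
u_2 = w_2 + 1.9415·e_1 = (-1.3846, -2.0769).
r_{22} = ‖u_2‖ = 2.4962.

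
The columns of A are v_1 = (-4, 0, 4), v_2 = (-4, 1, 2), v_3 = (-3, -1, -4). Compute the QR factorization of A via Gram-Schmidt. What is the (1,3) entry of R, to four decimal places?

r_{13} = -0.7071

v_1 = (-4, 0, 4); ‖v_1‖ = 5.6569, so q_1 = (-0.7071, 0.0000, 0.7071).
r_{13} = q_1·v_3 = -0.7071.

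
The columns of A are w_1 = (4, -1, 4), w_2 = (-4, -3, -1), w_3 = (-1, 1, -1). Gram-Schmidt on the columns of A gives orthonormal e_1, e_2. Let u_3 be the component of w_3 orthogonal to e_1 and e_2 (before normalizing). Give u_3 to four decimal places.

w_1 = (4, -1, 4); ‖w_1‖ = 5.7446, so e_1 = (0.6963, -0.1741, 0.6963).
e_1·w_2 = 0.6963·(-4) + (-0.1741)·(-3) + 0.6963·(-1) = -2.9593.
u_2 = w_2 + 2.9593·e_1 = (-1.9394, -3.5152, 1.0606).
‖u_2‖ = 4.1524, so e_2 = (-0.4671, -0.8465, 0.2554).
e_1·w_3 = 0.6963·(-1) + (-0.1741)·1 + 0.6963·(-1) = -1.5667; e_2·w_3 = (-0.4671)·(-1) + (-0.8465)·1 + 0.2554·(-1) = -0.6349.
u_3 = w_3 + 1.5667·e_1 + 0.6349·e_2 = (-0.2056, 0.1898, 0.2531).

u_3 = (-0.2056, 0.1898, 0.2531)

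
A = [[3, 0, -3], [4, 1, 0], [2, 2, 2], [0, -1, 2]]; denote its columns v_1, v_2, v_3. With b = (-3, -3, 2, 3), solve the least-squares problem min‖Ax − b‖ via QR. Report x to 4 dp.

x = (-0.3463, -0.2188, 1.0416)

v_1 = (3, 4, 2, 0); ‖v_1‖ = 5.3852, so q_1 = (0.5571, 0.7428, 0.3714, 0.0000).
q_1·v_2 = 0.5571·0 + 0.7428·1 + 0.3714·2 + 0.0000·(-1) = 1.4856.
u_2 = v_2 − 1.4856·q_1 = (-0.8276, -0.1034, 1.4483, -1.0000).
‖u_2‖ = 1.9476, so q_2 = (-0.4249, -0.0531, 0.7436, -0.5135).
q_1·v_3 = 0.5571·(-3) + 0.7428·0 + 0.3714·2 + 0.0000·2 = -0.9285; q_2·v_3 = (-0.4249)·(-3) + (-0.0531)·0 + 0.7436·2 + (-0.5135)·2 = 1.7351.
u_3 = v_3 + 0.9285·q_1 − 1.7351·q_2 = (-1.7455, 0.7818, 1.0545, 2.8909).
‖u_3‖ = 3.6232, so q_3 = (-0.4817, 0.2158, 0.2911, 0.7979).
Qᵀb = (-3.1568, 1.3810, 3.7737).
Back-substitute: x_3 = 3.7737/3.6232 = 1.0416.
x_2 = (1.3810 − 1.7351·1.0416)/1.9476 = -0.2188.
x_1 = (-3.1568 − 1.4856·(-0.2188) + 0.9285·1.0416)/5.3852 = -0.3463.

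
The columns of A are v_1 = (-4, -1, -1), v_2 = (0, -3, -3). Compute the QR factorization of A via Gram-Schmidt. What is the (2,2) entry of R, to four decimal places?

v_1 = (-4, -1, -1); ‖v_1‖ = 4.2426, so e_1 = (-0.9428, -0.2357, -0.2357).
e_1·v_2 = (-0.9428)·0 + (-0.2357)·(-3) + (-0.2357)·(-3) = 1.4142.
u_2 = v_2 − 1.4142·e_1 = (1.3333, -2.6667, -2.6667).
r_{22} = ‖u_2‖ = 4.0000.

r_{22} = 4.0000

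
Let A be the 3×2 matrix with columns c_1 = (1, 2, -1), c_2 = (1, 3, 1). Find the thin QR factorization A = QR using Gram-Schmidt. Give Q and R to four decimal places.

c_1 = (1, 2, -1); ‖c_1‖ = 2.4495, so e_1 = (0.4082, 0.8165, -0.4082).
e_1·c_2 = 0.4082·1 + 0.8165·3 + (-0.4082)·1 = 2.4495.
u_2 = c_2 − 2.4495·e_1 = (0.0000, 1.0000, 2.0000).
‖u_2‖ = 2.2361, so e_2 = (0.0000, 0.4472, 0.8944).

Q = [[0.4082, 0.0000], [0.8165, 0.4472], [-0.4082, 0.8944]], R = [[2.4495, 2.4495], [0.0000, 2.2361]]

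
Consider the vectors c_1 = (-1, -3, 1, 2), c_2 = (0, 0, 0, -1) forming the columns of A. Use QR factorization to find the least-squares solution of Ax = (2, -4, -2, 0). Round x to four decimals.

x = (0.7273, 1.4545)

e_1 = c_1/‖c_1‖ = (-1, -3, 1, 2)/3.8730 = (-0.2582, -0.7746, 0.2582, 0.5164).
r_{12} = e_1·c_2 = -0.5164.
u_2 = c_2 + 0.5164·e_1 = (-0.1333, -0.4000, 0.1333, -0.7333).
‖u_2‖ = 0.8563, so e_2 = (-0.1557, -0.4671, 0.1557, -0.8563).
Qᵀb = (2.0656, 1.2456).
Back-substitute: x_2 = 1.2456/0.8563 = 1.4545.
x_1 = (2.0656 + 0.5164·1.4545)/3.8730 = 0.7273.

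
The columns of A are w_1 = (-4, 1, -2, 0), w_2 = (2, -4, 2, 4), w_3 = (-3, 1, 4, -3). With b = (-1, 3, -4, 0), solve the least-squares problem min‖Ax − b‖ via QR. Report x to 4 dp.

q_1 = w_1/‖w_1‖ = (-4, 1, -2, 0)/4.5826 = (-0.8729, 0.2182, -0.4364, 0.0000).
r_{12} = q_1·w_2 = -3.4915.
u_2 = w_2 + 3.4915·q_1 = (-1.0476, -3.2381, 0.4762, 4.0000).
‖u_2‖ = 5.2735, so q_2 = (-0.1987, -0.6140, 0.0903, 0.7585).
r_{13} = q_1·w_3 = 1.0911; r_{23} = q_2·w_3 = -1.9324.
u_3 = w_3 − 1.0911·q_1 + 1.9324·q_2 = (-2.4315, -0.4247, 4.6507, -1.5342).
‖u_3‖ = 5.4841, so q_3 = (-0.4434, -0.0774, 0.8480, -0.2798).
Qᵀb = (3.2733, -2.0046, -3.1811).
Back-substitute: x_3 = -3.1811/5.4841 = -0.5801.
x_2 = (-2.0046 + 1.9324·(-0.5801))/5.2735 = -0.5927.
x_1 = (3.2733 + 3.4915·(-0.5927) − 1.0911·(-0.5801))/4.5826 = 0.4008.

x = (0.4008, -0.5927, -0.5801)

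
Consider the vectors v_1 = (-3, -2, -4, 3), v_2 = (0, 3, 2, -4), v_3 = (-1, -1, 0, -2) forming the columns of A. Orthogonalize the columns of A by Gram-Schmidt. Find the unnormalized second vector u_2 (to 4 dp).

u_2 = (-2.0526, 1.6316, -0.7368, -1.9474)

e_1 = v_1/‖v_1‖ = (-3, -2, -4, 3)/6.1644 = (-0.4867, -0.3244, -0.6489, 0.4867).
r_{12} = e_1·v_2 = -4.2178.
u_2 = v_2 + 4.2178·e_1 = (-2.0526, 1.6316, -0.7368, -1.9474).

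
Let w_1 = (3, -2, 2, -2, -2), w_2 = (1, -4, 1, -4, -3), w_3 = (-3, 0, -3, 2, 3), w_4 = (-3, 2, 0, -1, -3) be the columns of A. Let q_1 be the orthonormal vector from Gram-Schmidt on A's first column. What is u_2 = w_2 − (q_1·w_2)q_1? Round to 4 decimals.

u_2 = (-2.2400, -1.8400, -1.1600, -1.8400, -0.8400)

w_1 = (3, -2, 2, -2, -2); ‖w_1‖ = 5.0000, so q_1 = (0.6000, -0.4000, 0.4000, -0.4000, -0.4000).
q_1·w_2 = 0.6000·1 + (-0.4000)·(-4) + 0.4000·1 + (-0.4000)·(-4) + (-0.4000)·(-3) = 5.4000.
u_2 = w_2 − 5.4000·q_1 = (-2.2400, -1.8400, -1.1600, -1.8400, -0.8400).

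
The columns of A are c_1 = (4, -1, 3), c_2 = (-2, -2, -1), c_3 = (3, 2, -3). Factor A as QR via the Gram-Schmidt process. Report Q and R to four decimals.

Q = [[0.7845, -0.2537, 0.5659], [-0.1961, -0.9672, -0.1617], [0.5883, 0.0159, -0.8085]], R = [[5.0990, -1.7650, 0.1961], [0.0000, 2.4258, -2.7429], [0.0000, 0.0000, 3.7997]]

e_1 = c_1/‖c_1‖ = (4, -1, 3)/5.0990 = (0.7845, -0.1961, 0.5883).
r_{12} = e_1·c_2 = -1.7650.
u_2 = c_2 + 1.7650·e_1 = (-0.6154, -2.3462, 0.0385).
‖u_2‖ = 2.4258, so e_2 = (-0.2537, -0.9672, 0.0159).
r_{13} = e_1·c_3 = 0.1961; r_{23} = e_2·c_3 = -2.7429.
u_3 = c_3 − 0.1961·e_1 + 2.7429·e_2 = (2.1503, -0.6144, -3.0719).
‖u_3‖ = 3.7997, so e_3 = (0.5659, -0.1617, -0.8085).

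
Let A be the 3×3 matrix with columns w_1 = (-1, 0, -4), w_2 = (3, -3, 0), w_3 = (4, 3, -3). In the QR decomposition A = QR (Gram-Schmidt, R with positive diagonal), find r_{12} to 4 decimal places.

r_{12} = -0.7276

w_1 = (-1, 0, -4); ‖w_1‖ = 4.1231, so q_1 = (-0.2425, 0.0000, -0.9701).
r_{12} = q_1·w_2 = -0.7276.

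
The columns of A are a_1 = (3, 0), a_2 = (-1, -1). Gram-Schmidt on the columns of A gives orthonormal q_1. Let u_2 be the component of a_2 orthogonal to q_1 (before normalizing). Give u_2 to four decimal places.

u_2 = (0.0000, -1.0000)

a_1 = (3, 0); ‖a_1‖ = 3.0000, so q_1 = (1.0000, 0.0000).
q_1·a_2 = 1.0000·(-1) + 0.0000·(-1) = -1.0000.
u_2 = a_2 + 1.0000·q_1 = (0.0000, -1.0000).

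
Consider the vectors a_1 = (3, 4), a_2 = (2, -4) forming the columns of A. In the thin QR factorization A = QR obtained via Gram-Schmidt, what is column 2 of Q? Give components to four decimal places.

e_1 = a_1/‖a_1‖ = (3, 4)/5.0000 = (0.6000, 0.8000).
r_{12} = e_1·a_2 = -2.0000.
u_2 = a_2 + 2.0000·e_1 = (3.2000, -2.4000).
‖u_2‖ = 4.0000, so e_2 = (0.8000, -0.6000).

e_2 = (0.8000, -0.6000)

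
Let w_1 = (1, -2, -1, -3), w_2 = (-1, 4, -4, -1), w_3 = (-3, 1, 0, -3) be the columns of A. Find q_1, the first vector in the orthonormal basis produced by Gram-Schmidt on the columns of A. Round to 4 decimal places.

q_1 = (0.2582, -0.5164, -0.2582, -0.7746)

q_1 = w_1/‖w_1‖ = (1, -2, -1, -3)/3.8730 = (0.2582, -0.5164, -0.2582, -0.7746).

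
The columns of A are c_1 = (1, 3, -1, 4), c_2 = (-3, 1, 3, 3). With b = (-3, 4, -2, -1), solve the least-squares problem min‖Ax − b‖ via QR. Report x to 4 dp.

q_1 = c_1/‖c_1‖ = (1, 3, -1, 4)/5.1962 = (0.1925, 0.5774, -0.1925, 0.7698).
r_{12} = q_1·c_2 = 1.7321.
u_2 = c_2 − 1.7321·q_1 = (-3.3333, 0.0000, 3.3333, 1.6667).
‖u_2‖ = 5.0000, so q_2 = (-0.6667, 0.0000, 0.6667, 0.3333).
Qᵀb = (1.3472, 0.3333).
Back-substitute: x_2 = 0.3333/5.0000 = 0.0667.
x_1 = (1.3472 − 1.7321·0.0667)/5.1962 = 0.2370.

x = (0.2370, 0.0667)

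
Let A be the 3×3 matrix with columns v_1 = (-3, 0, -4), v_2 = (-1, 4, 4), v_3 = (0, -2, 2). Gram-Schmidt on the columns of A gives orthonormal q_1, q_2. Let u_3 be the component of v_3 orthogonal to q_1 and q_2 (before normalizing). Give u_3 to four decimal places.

u_3 = (-1.3659, -1.3659, 1.0244)

q_1 = v_1/‖v_1‖ = (-3, 0, -4)/5.0000 = (-0.6000, 0.0000, -0.8000).
r_{12} = q_1·v_2 = -2.6000.
u_2 = v_2 + 2.6000·q_1 = (-2.5600, 4.0000, 1.9200).
‖u_2‖ = 5.1225, so q_2 = (-0.4998, 0.7809, 0.3748).
r_{13} = q_1·v_3 = -1.6000; r_{23} = q_2·v_3 = -0.8121.
u_3 = v_3 + 1.6000·q_1 + 0.8121·q_2 = (-1.3659, -1.3659, 1.0244).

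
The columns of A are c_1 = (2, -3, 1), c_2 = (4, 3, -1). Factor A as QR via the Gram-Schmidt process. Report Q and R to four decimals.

c_1 = (2, -3, 1); ‖c_1‖ = 3.7417, so q_1 = (0.5345, -0.8018, 0.2673).
q_1·c_2 = 0.5345·4 + (-0.8018)·3 + 0.2673·(-1) = -0.5345.
u_2 = c_2 + 0.5345·q_1 = (4.2857, 2.5714, -0.8571).
‖u_2‖ = 5.0709, so q_2 = (0.8452, 0.5071, -0.1690).

Q = [[0.5345, 0.8452], [-0.8018, 0.5071], [0.2673, -0.1690]], R = [[3.7417, -0.5345], [0.0000, 5.0709]]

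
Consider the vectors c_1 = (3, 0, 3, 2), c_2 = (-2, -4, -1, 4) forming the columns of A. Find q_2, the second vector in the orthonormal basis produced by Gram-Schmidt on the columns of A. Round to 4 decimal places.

q_2 = (-0.3066, -0.6580, -0.1421, 0.6730)

c_1 = (3, 0, 3, 2); ‖c_1‖ = 4.6904, so q_1 = (0.6396, 0.0000, 0.6396, 0.4264).
q_1·c_2 = 0.6396·(-2) + 0.0000·(-4) + 0.6396·(-1) + 0.4264·4 = -0.2132.
u_2 = c_2 + 0.2132·q_1 = (-1.8636, -4.0000, -0.8636, 4.0909).
‖u_2‖ = 6.0790, so q_2 = (-0.3066, -0.6580, -0.1421, 0.6730).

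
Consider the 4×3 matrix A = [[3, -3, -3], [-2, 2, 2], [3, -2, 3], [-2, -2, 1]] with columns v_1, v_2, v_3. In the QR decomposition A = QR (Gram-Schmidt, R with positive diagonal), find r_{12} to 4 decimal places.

r_{12} = -2.9417

v_1 = (3, -2, 3, -2); ‖v_1‖ = 5.0990, so e_1 = (0.5883, -0.3922, 0.5883, -0.3922).
r_{12} = e_1·v_2 = -2.9417.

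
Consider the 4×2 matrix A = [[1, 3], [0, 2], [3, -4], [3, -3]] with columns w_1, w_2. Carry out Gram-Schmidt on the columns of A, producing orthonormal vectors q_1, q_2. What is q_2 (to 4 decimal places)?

q_2 = (0.8625, 0.4370, -0.2530, -0.0345)

w_1 = (1, 0, 3, 3); ‖w_1‖ = 4.3589, so q_1 = (0.2294, 0.0000, 0.6882, 0.6882).
q_1·w_2 = 0.2294·3 + 0.0000·2 + 0.6882·(-4) + 0.6882·(-3) = -4.1295.
u_2 = w_2 + 4.1295·q_1 = (3.9474, 2.0000, -1.1579, -0.1579).
‖u_2‖ = 4.5768, so q_2 = (0.8625, 0.4370, -0.2530, -0.0345).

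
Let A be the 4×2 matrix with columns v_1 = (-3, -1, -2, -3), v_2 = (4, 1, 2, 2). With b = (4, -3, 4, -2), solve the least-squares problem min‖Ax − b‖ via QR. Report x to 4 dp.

e_1 = v_1/‖v_1‖ = (-3, -1, -2, -3)/4.7958 = (-0.6255, -0.2085, -0.4170, -0.6255).
r_{12} = e_1·v_2 = -4.7958.
u_2 = v_2 + 4.7958·e_1 = (1.0000, 0.0000, 0.0000, -1.0000).
‖u_2‖ = 1.4142, so e_2 = (0.7071, 0.0000, 0.0000, -0.7071).
Qᵀb = (-2.2937, 4.2426).
Back-substitute: x_2 = 4.2426/1.4142 = 3.0000.
x_1 = (-2.2937 + 4.7958·3.0000)/4.7958 = 2.5217.

x = (2.5217, 3.0000)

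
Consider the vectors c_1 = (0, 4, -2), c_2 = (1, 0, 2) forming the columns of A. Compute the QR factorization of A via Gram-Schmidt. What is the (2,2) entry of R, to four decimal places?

r_{22} = 2.0494

c_1 = (0, 4, -2); ‖c_1‖ = 4.4721, so e_1 = (0.0000, 0.8944, -0.4472).
e_1·c_2 = 0.0000·1 + 0.8944·0 + (-0.4472)·2 = -0.8944.
u_2 = c_2 + 0.8944·e_1 = (1.0000, 0.8000, 1.6000).
r_{22} = ‖u_2‖ = 2.0494.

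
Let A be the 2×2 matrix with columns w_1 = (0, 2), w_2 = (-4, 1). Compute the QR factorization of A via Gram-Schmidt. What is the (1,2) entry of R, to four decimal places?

r_{12} = 1.0000

w_1 = (0, 2); ‖w_1‖ = 2.0000, so e_1 = (0.0000, 1.0000).
r_{12} = e_1·w_2 = 1.0000.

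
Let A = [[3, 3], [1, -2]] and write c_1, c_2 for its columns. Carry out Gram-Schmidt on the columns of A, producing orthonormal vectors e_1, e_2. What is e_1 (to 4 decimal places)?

e_1 = (0.9487, 0.3162)

c_1 = (3, 1); ‖c_1‖ = 3.1623, so e_1 = (0.9487, 0.3162).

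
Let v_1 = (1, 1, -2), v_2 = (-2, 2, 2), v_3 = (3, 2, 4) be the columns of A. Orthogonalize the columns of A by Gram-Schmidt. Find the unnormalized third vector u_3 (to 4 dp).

u_3 = (4.0714, 1.3571, 2.7143)

v_1 = (1, 1, -2); ‖v_1‖ = 2.4495, so e_1 = (0.4082, 0.4082, -0.8165).
e_1·v_2 = 0.4082·(-2) + 0.4082·2 + (-0.8165)·2 = -1.6330.
u_2 = v_2 + 1.6330·e_1 = (-1.3333, 2.6667, 0.6667).
‖u_2‖ = 3.0551, so e_2 = (-0.4364, 0.8729, 0.2182).
e_1·v_3 = 0.4082·3 + 0.4082·2 + (-0.8165)·4 = -1.2247; e_2·v_3 = (-0.4364)·3 + 0.8729·2 + 0.2182·4 = 1.3093.
u_3 = v_3 + 1.2247·e_1 − 1.3093·e_2 = (4.0714, 1.3571, 2.7143).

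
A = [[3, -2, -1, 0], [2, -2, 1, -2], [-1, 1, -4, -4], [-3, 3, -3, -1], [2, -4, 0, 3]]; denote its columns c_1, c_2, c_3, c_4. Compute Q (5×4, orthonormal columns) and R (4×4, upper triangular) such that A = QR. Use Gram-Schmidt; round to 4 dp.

Q = [[0.5774, 0.4988, -0.4752, 0.4180], [0.3849, 0.0333, 0.0257, -0.7226], [-0.1925, -0.0166, -0.7658, -0.4557], [-0.5774, -0.0499, -0.3612, 0.2274], [0.3849, -0.8645, -0.2376, 0.2090]], R = [[5.1962, -5.3886, 2.3094, 1.7321], [0.0000, 2.2278, -0.2494, -2.5436], [0.0000, 0.0000, 4.6481, 2.6604], [0.0000, 0.0000, 0.0000, 3.6677]]

c_1 = (3, 2, -1, -3, 2); ‖c_1‖ = 5.1962, so q_1 = (0.5774, 0.3849, -0.1925, -0.5774, 0.3849).
q_1·c_2 = 0.5774·(-2) + 0.3849·(-2) + (-0.1925)·1 + (-0.5774)·3 + 0.3849·(-4) = -5.3886.
u_2 = c_2 + 5.3886·q_1 = (1.1111, 0.0741, -0.0370, -0.1111, -1.9259).
‖u_2‖ = 2.2278, so q_2 = (0.4988, 0.0333, -0.0166, -0.0499, -0.8645).
q_1·c_3 = 0.5774·(-1) + 0.3849·1 + (-0.1925)·(-4) + (-0.5774)·(-3) + 0.3849·0 = 2.3094; q_2·c_3 = 0.4988·(-1) + 0.0333·1 + (-0.0166)·(-4) + (-0.0499)·(-3) + (-0.8645)·0 = -0.2494.
u_3 = c_3 − 2.3094·q_1 + 0.2494·q_2 = (-2.2090, 0.1194, -3.5597, -1.6791, -1.1045).
‖u_3‖ = 4.6481, so q_3 = (-0.4752, 0.0257, -0.7658, -0.3612, -0.2376).
q_1·c_4 = 0.5774·0 + 0.3849·(-2) + (-0.1925)·(-4) + (-0.5774)·(-1) + 0.3849·3 = 1.7321; q_2·c_4 = 0.4988·0 + 0.0333·(-2) + (-0.0166)·(-4) + (-0.0499)·(-1) + (-0.8645)·3 = -2.5436; q_3·c_4 = (-0.4752)·0 + 0.0257·(-2) + (-0.7658)·(-4) + (-0.3612)·(-1) + (-0.2376)·3 = 2.6604.
u_4 = c_4 − 1.7321·q_1 + 2.5436·q_2 − 2.6604·q_3 = (1.5330, -2.6504, -1.6715, 0.8342, 0.7665).
‖u_4‖ = 3.6677, so q_4 = (0.4180, -0.7226, -0.4557, 0.2274, 0.2090).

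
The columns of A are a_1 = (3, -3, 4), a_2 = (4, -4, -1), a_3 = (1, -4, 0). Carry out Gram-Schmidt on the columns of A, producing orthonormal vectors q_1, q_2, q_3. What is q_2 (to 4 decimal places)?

q_2 = (0.4851, -0.4851, -0.7276)

a_1 = (3, -3, 4); ‖a_1‖ = 5.8310, so q_1 = (0.5145, -0.5145, 0.6860).
q_1·a_2 = 0.5145·4 + (-0.5145)·(-4) + 0.6860·(-1) = 3.4300.
u_2 = a_2 − 3.4300·q_1 = (2.2353, -2.2353, -3.3529).
‖u_2‖ = 4.6082, so q_2 = (0.4851, -0.4851, -0.7276).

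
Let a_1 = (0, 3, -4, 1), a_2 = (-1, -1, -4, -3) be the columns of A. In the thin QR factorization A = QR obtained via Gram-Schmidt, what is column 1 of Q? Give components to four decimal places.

a_1 = (0, 3, -4, 1); ‖a_1‖ = 5.0990, so e_1 = (0.0000, 0.5883, -0.7845, 0.1961).

e_1 = (0.0000, 0.5883, -0.7845, 0.1961)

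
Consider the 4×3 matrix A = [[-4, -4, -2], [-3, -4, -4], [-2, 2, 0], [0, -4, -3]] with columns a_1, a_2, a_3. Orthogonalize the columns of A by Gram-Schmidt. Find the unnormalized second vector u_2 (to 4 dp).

a_1 = (-4, -3, -2, 0); ‖a_1‖ = 5.3852, so e_1 = (-0.7428, -0.5571, -0.3714, 0.0000).
e_1·a_2 = (-0.7428)·(-4) + (-0.5571)·(-4) + (-0.3714)·2 + 0.0000·(-4) = 4.4567.
u_2 = a_2 − 4.4567·e_1 = (-0.6897, -1.5172, 3.6552, -4.0000).

u_2 = (-0.6897, -1.5172, 3.6552, -4.0000)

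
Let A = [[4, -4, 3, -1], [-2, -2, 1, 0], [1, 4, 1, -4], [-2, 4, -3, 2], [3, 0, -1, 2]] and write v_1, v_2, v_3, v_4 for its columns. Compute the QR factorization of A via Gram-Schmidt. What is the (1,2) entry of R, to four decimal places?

v_1 = (4, -2, 1, -2, 3); ‖v_1‖ = 5.8310, so q_1 = (0.6860, -0.3430, 0.1715, -0.3430, 0.5145).
r_{12} = q_1·v_2 = -2.7440.

r_{12} = -2.7440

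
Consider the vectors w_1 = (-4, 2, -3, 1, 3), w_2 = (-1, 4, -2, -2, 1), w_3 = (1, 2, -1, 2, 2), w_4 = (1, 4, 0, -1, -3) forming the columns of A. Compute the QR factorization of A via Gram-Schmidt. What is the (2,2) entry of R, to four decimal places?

e_1 = w_1/‖w_1‖ = (-4, 2, -3, 1, 3)/6.2450 = (-0.6405, 0.3203, -0.4804, 0.1601, 0.4804).
r_{12} = e_1·w_2 = 3.0424.
u_2 = w_2 − 3.0424·e_1 = (0.9487, 3.0256, -0.5385, -2.4872, -0.4615).
r_{22} = ‖u_2‖ = 4.0919.

r_{22} = 4.0919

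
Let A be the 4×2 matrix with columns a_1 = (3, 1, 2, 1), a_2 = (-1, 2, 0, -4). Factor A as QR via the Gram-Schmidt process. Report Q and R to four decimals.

Q = [[0.7746, 0.0000], [0.2582, 0.5307], [0.5164, 0.1516], [0.2582, -0.8339]], R = [[3.8730, -1.2910], [0.0000, 4.3970]]

a_1 = (3, 1, 2, 1); ‖a_1‖ = 3.8730, so q_1 = (0.7746, 0.2582, 0.5164, 0.2582).
q_1·a_2 = 0.7746·(-1) + 0.2582·2 + 0.5164·0 + 0.2582·(-4) = -1.2910.
u_2 = a_2 + 1.2910·q_1 = (0.0000, 2.3333, 0.6667, -3.6667).
‖u_2‖ = 4.3970, so q_2 = (0.0000, 0.5307, 0.1516, -0.8339).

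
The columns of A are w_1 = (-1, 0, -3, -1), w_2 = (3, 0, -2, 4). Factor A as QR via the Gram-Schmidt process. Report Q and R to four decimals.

Q = [[-0.3015, 0.5411], [0.0000, 0.0000], [-0.9045, -0.4227], [-0.3015, 0.7270]], R = [[3.3166, -0.3015], [0.0000, 5.3767]]

w_1 = (-1, 0, -3, -1); ‖w_1‖ = 3.3166, so e_1 = (-0.3015, 0.0000, -0.9045, -0.3015).
e_1·w_2 = (-0.3015)·3 + 0.0000·0 + (-0.9045)·(-2) + (-0.3015)·4 = -0.3015.
u_2 = w_2 + 0.3015·e_1 = (2.9091, 0.0000, -2.2727, 3.9091).
‖u_2‖ = 5.3767, so e_2 = (0.5411, 0.0000, -0.4227, 0.7270).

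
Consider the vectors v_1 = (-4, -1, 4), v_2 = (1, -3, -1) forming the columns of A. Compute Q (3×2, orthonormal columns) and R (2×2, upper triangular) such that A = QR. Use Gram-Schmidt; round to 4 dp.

v_1 = (-4, -1, 4); ‖v_1‖ = 5.7446, so q_1 = (-0.6963, -0.1741, 0.6963).
q_1·v_2 = (-0.6963)·1 + (-0.1741)·(-3) + 0.6963·(-1) = -0.8704.
u_2 = v_2 + 0.8704·q_1 = (0.3939, -3.1515, -0.3939).
‖u_2‖ = 3.2004, so q_2 = (0.1231, -0.9847, -0.1231).

Q = [[-0.6963, 0.1231], [-0.1741, -0.9847], [0.6963, -0.1231]], R = [[5.7446, -0.8704], [0.0000, 3.2004]]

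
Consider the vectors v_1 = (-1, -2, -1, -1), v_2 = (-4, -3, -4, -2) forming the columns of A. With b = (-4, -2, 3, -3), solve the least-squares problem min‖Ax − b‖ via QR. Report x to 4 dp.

x = (1.7627, -0.2712)

v_1 = (-1, -2, -1, -1); ‖v_1‖ = 2.6458, so q_1 = (-0.3780, -0.7559, -0.3780, -0.3780).
q_1·v_2 = (-0.3780)·(-4) + (-0.7559)·(-3) + (-0.3780)·(-4) + (-0.3780)·(-2) = 6.0474.
u_2 = v_2 − 6.0474·q_1 = (-1.7143, 1.5714, -1.7143, 0.2857).
‖u_2‖ = 2.9032, so q_2 = (-0.5905, 0.5413, -0.5905, 0.0984).
Qᵀb = (3.0237, -0.7873).
Back-substitute: x_2 = -0.7873/2.9032 = -0.2712.
x_1 = (3.0237 − 6.0474·(-0.2712))/2.6458 = 1.7627.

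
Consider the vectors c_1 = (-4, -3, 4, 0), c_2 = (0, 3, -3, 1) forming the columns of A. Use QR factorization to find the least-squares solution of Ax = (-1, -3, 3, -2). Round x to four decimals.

x = (0.1627, -0.8728)

e_1 = c_1/‖c_1‖ = (-4, -3, 4, 0)/6.4031 = (-0.6247, -0.4685, 0.6247, 0.0000).
r_{12} = e_1·c_2 = -3.2796.
u_2 = c_2 + 3.2796·e_1 = (-2.0488, 1.4634, -0.9512, 1.0000).
‖u_2‖ = 2.8712, so e_2 = (-0.7136, 0.5097, -0.3313, 0.3483).
Qᵀb = (3.9043, -2.5059).
Back-substitute: x_2 = -2.5059/2.8712 = -0.8728.
x_1 = (3.9043 + 3.2796·(-0.8728))/6.4031 = 0.1627.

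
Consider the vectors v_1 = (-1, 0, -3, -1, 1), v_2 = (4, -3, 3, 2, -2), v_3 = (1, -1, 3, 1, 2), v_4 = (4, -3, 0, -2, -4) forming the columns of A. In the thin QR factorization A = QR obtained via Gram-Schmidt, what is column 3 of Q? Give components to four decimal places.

e_3 = (0.0230, -0.2612, 0.2766, 0.0691, 0.9219)

v_1 = (-1, 0, -3, -1, 1); ‖v_1‖ = 3.4641, so e_1 = (-0.2887, 0.0000, -0.8660, -0.2887, 0.2887).
e_1·v_2 = (-0.2887)·4 + 0.0000·(-3) + (-0.8660)·3 + (-0.2887)·2 + 0.2887·(-2) = -4.9075.
u_2 = v_2 + 4.9075·e_1 = (2.5833, -3.0000, -1.2500, 0.5833, -0.5833).
‖u_2‖ = 4.2328, so e_2 = (0.6103, -0.7087, -0.2953, 0.1378, -0.1378).
e_1·v_3 = (-0.2887)·1 + 0.0000·(-1) + (-0.8660)·3 + (-0.2887)·1 + 0.2887·2 = -2.5981; e_2·v_3 = 0.6103·1 + (-0.7087)·(-1) + (-0.2953)·3 + 0.1378·1 + (-0.1378)·2 = 0.2953.
u_3 = v_3 + 2.5981·e_1 − 0.2953·e_2 = (0.0698, -0.7907, 0.8372, 0.2093, 2.7907).
‖u_3‖ = 3.0270, so e_3 = (0.0230, -0.2612, 0.2766, 0.0691, 0.9219).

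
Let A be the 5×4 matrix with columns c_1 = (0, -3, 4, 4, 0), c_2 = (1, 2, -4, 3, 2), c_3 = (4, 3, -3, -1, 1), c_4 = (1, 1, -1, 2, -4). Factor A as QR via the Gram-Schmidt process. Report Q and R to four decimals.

c_1 = (0, -3, 4, 4, 0); ‖c_1‖ = 6.4031, so e_1 = (0.0000, -0.4685, 0.6247, 0.6247, 0.0000).
e_1·c_2 = 0.0000·1 + (-0.4685)·2 + 0.6247·(-4) + 0.6247·3 + 0.0000·2 = -1.5617.
u_2 = c_2 + 1.5617·e_1 = (1.0000, 1.2683, -3.0244, 3.9756, 2.0000).
‖u_2‖ = 5.6179, so e_2 = (0.1780, 0.2258, -0.5383, 0.7077, 0.3560).
e_1·c_3 = 0.0000·4 + (-0.4685)·3 + 0.6247·(-3) + 0.6247·(-1) + 0.0000·1 = -3.9043; e_2·c_3 = 0.1780·4 + 0.2258·3 + (-0.5383)·(-3) + 0.7077·(-1) + 0.3560·1 = 2.6527.
u_3 = c_3 + 3.9043·e_1 − 2.6527·e_2 = (3.5278, 0.5719, 0.8671, -0.4382, 0.0556).
‖u_3‖ = 3.7040, so e_3 = (0.9524, 0.1544, 0.2341, -0.1183, 0.0150).
e_1·c_4 = 0.0000·1 + (-0.4685)·1 + 0.6247·(-1) + 0.6247·2 + 0.0000·(-4) = 0.1562; e_2·c_4 = 0.1780·1 + 0.2258·1 + (-0.5383)·(-1) + 0.7077·2 + 0.3560·(-4) = 0.9334; e_3·c_4 = 0.9524·1 + 0.1544·1 + 0.2341·(-1) + (-0.1183)·2 + 0.0150·(-4) = 0.5761.
u_4 = c_4 − 0.1562·e_1 − 0.9334·e_2 − 0.5761·e_3 = (0.2852, 0.7735, -0.7299, 1.3100, -4.3410).
‖u_4‖ = 4.6661, so e_4 = (0.0611, 0.1658, -0.1564, 0.2808, -0.9303).

Q = [[0.0000, 0.1780, 0.9524, 0.0611], [-0.4685, 0.2258, 0.1544, 0.1658], [0.6247, -0.5383, 0.2341, -0.1564], [0.6247, 0.7077, -0.1183, 0.2808], [0.0000, 0.3560, 0.0150, -0.9303]], R = [[6.4031, -1.5617, -3.9043, 0.1562], [0.0000, 5.6179, 2.6527, 0.9334], [0.0000, 0.0000, 3.7040, 0.5761], [0.0000, 0.0000, 0.0000, 4.6661]]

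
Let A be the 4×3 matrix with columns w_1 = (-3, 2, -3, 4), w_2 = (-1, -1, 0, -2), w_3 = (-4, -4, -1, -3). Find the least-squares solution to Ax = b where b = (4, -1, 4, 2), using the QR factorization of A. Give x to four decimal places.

e_1 = w_1/‖w_1‖ = (-3, 2, -3, 4)/6.1644 = (-0.4867, 0.3244, -0.4867, 0.6489).
r_{12} = e_1·w_2 = -1.1355.
u_2 = w_2 + 1.1355·e_1 = (-1.5526, -0.6316, -0.5526, -1.2632).
‖u_2‖ = 2.1704, so e_2 = (-0.7154, -0.2910, -0.2546, -0.5820).
r_{13} = e_1·w_3 = -0.8111; r_{23} = e_2·w_3 = 6.0261.
u_3 = w_3 + 0.8111·e_1 − 6.0261·e_2 = (-0.0838, -1.9832, 0.1397, 1.0335).
‖u_3‖ = 2.2423, so e_3 = (-0.0374, -0.8845, 0.0623, 0.4609).
Qᵀb = (-2.9200, -4.7530, 1.9060).
Back-substitute: x_3 = 1.9060/2.2423 = 0.8500.
x_2 = (-4.7530 − 6.0261·0.8500)/2.1704 = -4.5500.
x_1 = (-2.9200 + 1.1355·(-4.5500) + 0.8111·0.8500)/6.1644 = -1.2000.

x = (-1.2000, -4.5500, 0.8500)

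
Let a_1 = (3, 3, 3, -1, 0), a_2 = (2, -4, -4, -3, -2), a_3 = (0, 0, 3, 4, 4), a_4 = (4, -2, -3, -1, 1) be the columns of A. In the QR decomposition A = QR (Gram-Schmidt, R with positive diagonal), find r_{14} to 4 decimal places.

a_1 = (3, 3, 3, -1, 0); ‖a_1‖ = 5.2915, so e_1 = (0.5669, 0.5669, 0.5669, -0.1890, 0.0000).
r_{14} = e_1·a_4 = -0.3780.

r_{14} = -0.3780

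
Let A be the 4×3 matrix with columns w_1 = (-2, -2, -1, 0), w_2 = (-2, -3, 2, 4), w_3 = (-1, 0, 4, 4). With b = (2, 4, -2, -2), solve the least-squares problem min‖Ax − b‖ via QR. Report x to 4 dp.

x = (-0.3339, -0.8487, 0.1030)

q_1 = w_1/‖w_1‖ = (-2, -2, -1, 0)/3.0000 = (-0.6667, -0.6667, -0.3333, 0.0000).
r_{12} = q_1·w_2 = 2.6667.
u_2 = w_2 − 2.6667·q_1 = (-0.2222, -1.2222, 2.8889, 4.0000).
‖u_2‖ = 5.0881, so q_2 = (-0.0437, -0.2402, 0.5678, 0.7861).
r_{13} = q_1·w_3 = -0.6667; r_{23} = q_2·w_3 = 5.4593.
u_3 = w_3 + 0.6667·q_1 − 5.4593·q_2 = (-1.2060, 0.8670, 0.6781, -0.2918).
‖u_3‖ = 1.6586, so q_3 = (-0.7271, 0.5227, 0.4088, -0.1760).
Qᵀb = (-3.3333, -3.7560, 0.1708).
Back-substitute: x_3 = 0.1708/1.6586 = 0.1030.
x_2 = (-3.7560 − 5.4593·0.1030)/5.0881 = -0.8487.
x_1 = (-3.3333 − 2.6667·(-0.8487) + 0.6667·0.1030)/3.0000 = -0.3339.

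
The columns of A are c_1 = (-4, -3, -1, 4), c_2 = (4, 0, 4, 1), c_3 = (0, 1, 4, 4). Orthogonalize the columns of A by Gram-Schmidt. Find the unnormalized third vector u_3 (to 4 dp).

c_1 = (-4, -3, -1, 4); ‖c_1‖ = 6.4807, so e_1 = (-0.6172, -0.4629, -0.1543, 0.6172).
e_1·c_2 = (-0.6172)·4 + (-0.4629)·0 + (-0.1543)·4 + 0.6172·1 = -2.4689.
u_2 = c_2 + 2.4689·e_1 = (2.4762, -1.1429, 3.6190, 2.5238).
‖u_2‖ = 5.1870, so e_2 = (0.4774, -0.2203, 0.6977, 0.4866).
e_1·c_3 = (-0.6172)·0 + (-0.4629)·1 + (-0.1543)·4 + 0.6172·4 = 1.3887; e_2·c_3 = 0.4774·0 + (-0.2203)·1 + 0.6977·4 + 0.4866·4 = 4.5168.
u_3 = c_3 − 1.3887·e_1 − 4.5168·e_2 = (-1.2991, 2.6381, 1.0628, 0.9451).

u_3 = (-1.2991, 2.6381, 1.0628, 0.9451)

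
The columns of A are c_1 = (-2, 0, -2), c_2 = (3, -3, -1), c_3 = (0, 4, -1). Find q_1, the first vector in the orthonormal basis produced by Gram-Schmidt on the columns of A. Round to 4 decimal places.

c_1 = (-2, 0, -2); ‖c_1‖ = 2.8284, so q_1 = (-0.7071, 0.0000, -0.7071).

q_1 = (-0.7071, 0.0000, -0.7071)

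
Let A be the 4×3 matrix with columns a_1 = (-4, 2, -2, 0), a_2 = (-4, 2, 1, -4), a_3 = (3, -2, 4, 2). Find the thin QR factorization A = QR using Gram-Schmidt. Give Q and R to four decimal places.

Q = [[-0.8165, -0.2063, -0.3652], [0.4082, 0.1031, 0.0143], [-0.4082, 0.5157, 0.7447], [0.0000, -0.8251, 0.5585]], R = [[4.8990, 3.6742, -4.8990], [0.0000, 4.8477, -0.4126], [0.0000, 0.0000, 2.9715]]

q_1 = a_1/‖a_1‖ = (-4, 2, -2, 0)/4.8990 = (-0.8165, 0.4082, -0.4082, 0.0000).
r_{12} = q_1·a_2 = 3.6742.
u_2 = a_2 − 3.6742·q_1 = (-1.0000, 0.5000, 2.5000, -4.0000).
‖u_2‖ = 4.8477, so q_2 = (-0.2063, 0.1031, 0.5157, -0.8251).
r_{13} = q_1·a_3 = -4.8990; r_{23} = q_2·a_3 = -0.4126.
u_3 = a_3 + 4.8990·q_1 + 0.4126·q_2 = (-1.0851, 0.0426, 2.2128, 1.6596).
‖u_3‖ = 2.9715, so q_3 = (-0.3652, 0.0143, 0.7447, 0.5585).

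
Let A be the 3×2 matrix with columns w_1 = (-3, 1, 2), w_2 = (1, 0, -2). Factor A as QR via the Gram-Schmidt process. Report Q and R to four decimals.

Q = [[-0.8018, -0.4082], [0.2673, 0.4082], [0.5345, -0.8165]], R = [[3.7417, -1.8708], [0.0000, 1.2247]]

w_1 = (-3, 1, 2); ‖w_1‖ = 3.7417, so q_1 = (-0.8018, 0.2673, 0.5345).
q_1·w_2 = (-0.8018)·1 + 0.2673·0 + 0.5345·(-2) = -1.8708.
u_2 = w_2 + 1.8708·q_1 = (-0.5000, 0.5000, -1.0000).
‖u_2‖ = 1.2247, so q_2 = (-0.4082, 0.4082, -0.8165).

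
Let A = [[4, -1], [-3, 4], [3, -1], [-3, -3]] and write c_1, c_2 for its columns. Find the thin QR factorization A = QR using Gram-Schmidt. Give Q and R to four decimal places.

Q = [[0.6100, -0.0140], [-0.4575, 0.6648], [0.4575, -0.0609], [-0.4575, -0.7444]], R = [[6.5574, -1.5250], [0.0000, 4.9673]]

c_1 = (4, -3, 3, -3); ‖c_1‖ = 6.5574, so e_1 = (0.6100, -0.4575, 0.4575, -0.4575).
e_1·c_2 = 0.6100·(-1) + (-0.4575)·4 + 0.4575·(-1) + (-0.4575)·(-3) = -1.5250.
u_2 = c_2 + 1.5250·e_1 = (-0.0698, 3.3023, -0.3023, -3.6977).
‖u_2‖ = 4.9673, so e_2 = (-0.0140, 0.6648, -0.0609, -0.7444).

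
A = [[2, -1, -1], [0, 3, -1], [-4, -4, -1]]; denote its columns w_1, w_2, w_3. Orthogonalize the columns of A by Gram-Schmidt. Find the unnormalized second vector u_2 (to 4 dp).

u_2 = (-2.4000, 3.0000, -1.2000)

w_1 = (2, 0, -4); ‖w_1‖ = 4.4721, so e_1 = (0.4472, 0.0000, -0.8944).
e_1·w_2 = 0.4472·(-1) + 0.0000·3 + (-0.8944)·(-4) = 3.1305.
u_2 = w_2 − 3.1305·e_1 = (-2.4000, 3.0000, -1.2000).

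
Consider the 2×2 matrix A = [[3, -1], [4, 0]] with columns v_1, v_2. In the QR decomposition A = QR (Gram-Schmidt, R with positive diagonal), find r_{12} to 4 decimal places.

v_1 = (3, 4); ‖v_1‖ = 5.0000, so e_1 = (0.6000, 0.8000).
r_{12} = e_1·v_2 = -0.6000.

r_{12} = -0.6000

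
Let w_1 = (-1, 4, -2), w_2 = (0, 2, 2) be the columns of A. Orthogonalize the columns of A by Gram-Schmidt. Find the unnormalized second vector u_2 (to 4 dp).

w_1 = (-1, 4, -2); ‖w_1‖ = 4.5826, so e_1 = (-0.2182, 0.8729, -0.4364).
e_1·w_2 = (-0.2182)·0 + 0.8729·2 + (-0.4364)·2 = 0.8729.
u_2 = w_2 − 0.8729·e_1 = (0.1905, 1.2381, 2.3810).

u_2 = (0.1905, 1.2381, 2.3810)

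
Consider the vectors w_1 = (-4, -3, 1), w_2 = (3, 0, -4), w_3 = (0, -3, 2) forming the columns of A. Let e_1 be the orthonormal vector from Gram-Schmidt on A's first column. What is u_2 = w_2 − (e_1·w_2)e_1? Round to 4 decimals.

w_1 = (-4, -3, 1); ‖w_1‖ = 5.0990, so e_1 = (-0.7845, -0.5883, 0.1961).
e_1·w_2 = (-0.7845)·3 + (-0.5883)·0 + 0.1961·(-4) = -3.1379.
u_2 = w_2 + 3.1379·e_1 = (0.5385, -1.8462, -3.3846).

u_2 = (0.5385, -1.8462, -3.3846)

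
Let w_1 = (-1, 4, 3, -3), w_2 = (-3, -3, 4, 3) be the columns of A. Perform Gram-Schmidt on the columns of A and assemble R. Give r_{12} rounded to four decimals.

r_{12} = -1.0142

w_1 = (-1, 4, 3, -3); ‖w_1‖ = 5.9161, so q_1 = (-0.1690, 0.6761, 0.5071, -0.5071).
r_{12} = q_1·w_2 = -1.0142.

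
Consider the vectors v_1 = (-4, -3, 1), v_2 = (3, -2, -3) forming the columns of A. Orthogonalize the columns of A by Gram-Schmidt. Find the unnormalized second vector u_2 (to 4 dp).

u_2 = (1.6154, -3.0385, -2.6538)

v_1 = (-4, -3, 1); ‖v_1‖ = 5.0990, so e_1 = (-0.7845, -0.5883, 0.1961).
e_1·v_2 = (-0.7845)·3 + (-0.5883)·(-2) + 0.1961·(-3) = -1.7650.
u_2 = v_2 + 1.7650·e_1 = (1.6154, -3.0385, -2.6538).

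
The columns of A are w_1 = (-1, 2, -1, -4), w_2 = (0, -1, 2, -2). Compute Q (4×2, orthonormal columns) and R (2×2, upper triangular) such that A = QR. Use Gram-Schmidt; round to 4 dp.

Q = [[-0.2132, 0.0632], [0.4264, -0.4741], [-0.2132, 0.7586], [-0.8528, -0.4425]], R = [[4.6904, 0.8528], [0.0000, 2.8762]]

w_1 = (-1, 2, -1, -4); ‖w_1‖ = 4.6904, so q_1 = (-0.2132, 0.4264, -0.2132, -0.8528).
q_1·w_2 = (-0.2132)·0 + 0.4264·(-1) + (-0.2132)·2 + (-0.8528)·(-2) = 0.8528.
u_2 = w_2 − 0.8528·q_1 = (0.1818, -1.3636, 2.1818, -1.2727).
‖u_2‖ = 2.8762, so q_2 = (0.0632, -0.4741, 0.7586, -0.4425).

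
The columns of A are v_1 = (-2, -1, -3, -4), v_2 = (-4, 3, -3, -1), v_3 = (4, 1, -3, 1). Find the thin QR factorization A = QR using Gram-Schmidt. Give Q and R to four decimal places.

Q = [[-0.3651, -0.5692, 0.6708], [-0.1826, 0.7318, 0.2449], [-0.5477, -0.2439, -0.6896], [-0.7303, 0.2846, 0.1206]], R = [[5.4772, 3.2863, -0.7303], [0.0000, 4.9193, -0.5285], [0.0000, 0.0000, 5.1174]]

v_1 = (-2, -1, -3, -4); ‖v_1‖ = 5.4772, so e_1 = (-0.3651, -0.1826, -0.5477, -0.7303).
e_1·v_2 = (-0.3651)·(-4) + (-0.1826)·3 + (-0.5477)·(-3) + (-0.7303)·(-1) = 3.2863.
u_2 = v_2 − 3.2863·e_1 = (-2.8000, 3.6000, -1.2000, 1.4000).
‖u_2‖ = 4.9193, so e_2 = (-0.5692, 0.7318, -0.2439, 0.2846).
e_1·v_3 = (-0.3651)·4 + (-0.1826)·1 + (-0.5477)·(-3) + (-0.7303)·1 = -0.7303; e_2·v_3 = (-0.5692)·4 + 0.7318·1 + (-0.2439)·(-3) + 0.2846·1 = -0.5285.
u_3 = v_3 + 0.7303·e_1 + 0.5285·e_2 = (3.4325, 1.2534, -3.5289, 0.6171).
‖u_3‖ = 5.1174, so e_3 = (0.6708, 0.2449, -0.6896, 0.1206).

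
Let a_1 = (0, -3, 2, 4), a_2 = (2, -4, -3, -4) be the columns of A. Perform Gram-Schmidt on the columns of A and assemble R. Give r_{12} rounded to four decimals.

e_1 = a_1/‖a_1‖ = (0, -3, 2, 4)/5.3852 = (0.0000, -0.5571, 0.3714, 0.7428).
r_{12} = e_1·a_2 = -1.8570.

r_{12} = -1.8570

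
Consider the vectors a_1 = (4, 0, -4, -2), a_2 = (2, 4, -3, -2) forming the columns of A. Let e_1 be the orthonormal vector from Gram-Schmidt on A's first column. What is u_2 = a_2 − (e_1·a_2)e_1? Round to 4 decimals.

a_1 = (4, 0, -4, -2); ‖a_1‖ = 6.0000, so e_1 = (0.6667, 0.0000, -0.6667, -0.3333).
e_1·a_2 = 0.6667·2 + 0.0000·4 + (-0.6667)·(-3) + (-0.3333)·(-2) = 4.0000.
u_2 = a_2 − 4.0000·e_1 = (-0.6667, 4.0000, -0.3333, -0.6667).

u_2 = (-0.6667, 4.0000, -0.3333, -0.6667)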